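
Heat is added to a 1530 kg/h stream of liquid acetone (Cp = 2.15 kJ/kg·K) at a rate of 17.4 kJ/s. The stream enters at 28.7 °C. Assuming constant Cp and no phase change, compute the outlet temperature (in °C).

Q = 17.4 kJ/s = 62640 kJ/h
ΔT = Q/(ṁ·Cp) = 62640/(1530×2.15) = 19.042 K
T_out = 28.7 + 19.042 = 47.742 °C

T_out = 47.7 °C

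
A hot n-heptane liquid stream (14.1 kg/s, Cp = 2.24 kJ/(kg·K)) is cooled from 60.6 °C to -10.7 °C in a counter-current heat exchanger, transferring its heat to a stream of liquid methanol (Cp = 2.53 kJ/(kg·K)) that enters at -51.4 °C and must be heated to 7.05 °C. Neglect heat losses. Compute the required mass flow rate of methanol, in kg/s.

Heat released by hot stream: Q = 14.1 × 2.24 × (60.6 − -10.7) = 2251.9 kJ/s
Energy balance on cold side (adiabatic exchanger): Q = ṁ_c·Cp_c·(T_c,out − T_c,in)
ṁ_c = 2251.9 / [2.53 × (7.05 − -51.4)] = 15.228 kg/s

ṁ_c = 15.2 kg/s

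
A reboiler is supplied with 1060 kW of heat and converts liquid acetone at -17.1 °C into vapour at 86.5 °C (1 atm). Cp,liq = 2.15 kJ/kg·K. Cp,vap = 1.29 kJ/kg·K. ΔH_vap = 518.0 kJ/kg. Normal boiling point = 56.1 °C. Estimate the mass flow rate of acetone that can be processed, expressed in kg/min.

ṁ = 89.0 kg/min

Δh = 2.15×(56.1−-17.1) + 518.0 + 1.29×(86.5−56.1) = 714.6 kJ/kg
Q = 1060 kW = 1060 kJ/s = 63600 kJ/min
ṁ = Q/Δh = 63600 / 714.6 = 89.001 kg/min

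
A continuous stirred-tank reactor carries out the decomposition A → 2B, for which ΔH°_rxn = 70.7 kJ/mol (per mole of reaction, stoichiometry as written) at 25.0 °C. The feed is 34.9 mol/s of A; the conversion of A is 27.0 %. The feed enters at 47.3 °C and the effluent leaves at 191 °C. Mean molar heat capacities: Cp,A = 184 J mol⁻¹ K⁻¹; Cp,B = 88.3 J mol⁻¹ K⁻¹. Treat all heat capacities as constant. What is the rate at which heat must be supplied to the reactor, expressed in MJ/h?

Extent of reaction ξ = 0.270 × 34.9 = 9.423 mol/s
Reaction term: ξ·ΔH°_rxn = 9.423 × 70.7 = 666.21 kJ/s
Sensible, feed 47.3→25 °C: -143.2 kJ/s
Outlet flows (mol/s): A 25.477, B 18.846
Sensible, products 25→191 °C: 1054.4 kJ/s
Q = ΔH = 1577.4 kJ/s = 1577.4 kW
Heat supplied = 5678.7 MJ/h

Q_in = 5680 MJ/h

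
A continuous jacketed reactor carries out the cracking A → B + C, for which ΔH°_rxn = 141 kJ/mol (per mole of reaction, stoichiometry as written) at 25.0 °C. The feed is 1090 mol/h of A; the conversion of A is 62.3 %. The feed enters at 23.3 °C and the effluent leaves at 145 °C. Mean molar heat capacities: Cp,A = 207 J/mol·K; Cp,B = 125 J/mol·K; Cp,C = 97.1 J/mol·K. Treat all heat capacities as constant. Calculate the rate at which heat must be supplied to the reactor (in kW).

Extent of reaction ξ = 0.623 × 1090 = 679.07 mol/h
Reaction term: ξ·ΔH°_rxn = 679.07 × 141 = 95749 kJ/h
Sensible, feed 23.3→25 °C: 383.57 kJ/h
Outlet flows (mol/h): A 410.93, B 679.07, C 679.07
Sensible, products 25→145 °C: 28306 kJ/h
Q = ΔH = 124440 kJ/h = 34.566 kW
Heat supplied = 34.566 kW

Q_in = 34.6 kW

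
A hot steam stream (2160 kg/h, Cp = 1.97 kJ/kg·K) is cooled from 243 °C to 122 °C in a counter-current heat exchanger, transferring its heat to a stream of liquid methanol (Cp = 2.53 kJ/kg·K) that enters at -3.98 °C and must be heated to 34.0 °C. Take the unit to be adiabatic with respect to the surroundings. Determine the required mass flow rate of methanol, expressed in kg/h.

ṁ_c = 5360 kg/h

Heat released by hot stream: Q = 2160 × 1.97 × (243 − 122) = 514880 kJ/h
Energy balance on cold side (adiabatic exchanger): Q = ṁ_c·Cp_c·(T_c,out − T_c,in)
ṁ_c = 514880 / [2.53 × (34.0 − -3.98)] = 5358.3 kg/h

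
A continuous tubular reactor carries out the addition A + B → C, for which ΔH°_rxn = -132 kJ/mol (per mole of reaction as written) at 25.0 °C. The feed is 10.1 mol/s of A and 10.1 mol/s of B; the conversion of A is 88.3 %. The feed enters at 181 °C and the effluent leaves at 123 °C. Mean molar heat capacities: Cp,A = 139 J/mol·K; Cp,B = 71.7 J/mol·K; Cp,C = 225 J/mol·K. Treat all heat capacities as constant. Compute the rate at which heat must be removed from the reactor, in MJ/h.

Extent of reaction ξ = 0.883 × 10.1 = 8.9183 mol/s
Reaction term: ξ·ΔH°_rxn = 8.9183 × -132 = -1177.2 kJ/s
Sensible, feed 181→25 °C: -331.98 kJ/s
Outlet flows (mol/s): A 1.1817, B 1.1817, C 8.9183
Sensible, products 25→123 °C: 221.05 kJ/s
Q = ΔH = -1288.1 kJ/s = -1288.1 kW
Heat removed = 4637.3 MJ/h

Q_out = 4640 MJ/h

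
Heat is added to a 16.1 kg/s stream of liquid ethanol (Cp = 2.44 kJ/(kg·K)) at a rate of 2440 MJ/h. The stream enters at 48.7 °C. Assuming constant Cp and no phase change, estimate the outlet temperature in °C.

T_out = 66.0 °C

Q = 2440 MJ/h = 677.78 kJ/s
ΔT = Q/(ṁ·Cp) = 677.78/(16.1×2.44) = 17.253 K
T_out = 48.7 + 17.253 = 65.953 °C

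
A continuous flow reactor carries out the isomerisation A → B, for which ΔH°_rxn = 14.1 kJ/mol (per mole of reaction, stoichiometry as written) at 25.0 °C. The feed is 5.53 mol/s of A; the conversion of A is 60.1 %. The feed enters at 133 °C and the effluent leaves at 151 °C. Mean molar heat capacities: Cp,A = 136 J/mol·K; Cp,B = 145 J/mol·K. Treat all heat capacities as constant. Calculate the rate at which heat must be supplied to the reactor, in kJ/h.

Q_in = 231000 kJ/h

Extent of reaction ξ = 0.601 × 5.53 = 3.3235 mol/s
Reaction term: ξ·ΔH°_rxn = 3.3235 × 14.1 = 46.862 kJ/s
Sensible, feed 133→25 °C: -81.225 kJ/s
Outlet flows (mol/s): A 2.2065, B 3.3235
Sensible, products 25→151 °C: 98.531 kJ/s
Q = ΔH = 64.168 kJ/s = 64.168 kW
Heat supplied = 231010 kJ/h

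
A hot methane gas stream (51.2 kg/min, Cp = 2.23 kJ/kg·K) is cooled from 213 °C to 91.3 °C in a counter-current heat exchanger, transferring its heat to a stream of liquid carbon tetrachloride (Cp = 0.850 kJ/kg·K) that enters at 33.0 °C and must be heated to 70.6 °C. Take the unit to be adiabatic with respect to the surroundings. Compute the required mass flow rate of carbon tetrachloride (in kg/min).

ṁ_c = 435 kg/min

Heat released by hot stream: Q = 51.2 × 2.23 × (213 − 91.3) = 13895 kJ/min
Energy balance on cold side (adiabatic exchanger): Q = ṁ_c·Cp_c·(T_c,out − T_c,in)
ṁ_c = 13895 / [0.850 × (70.6 − 33.0)] = 434.77 kg/min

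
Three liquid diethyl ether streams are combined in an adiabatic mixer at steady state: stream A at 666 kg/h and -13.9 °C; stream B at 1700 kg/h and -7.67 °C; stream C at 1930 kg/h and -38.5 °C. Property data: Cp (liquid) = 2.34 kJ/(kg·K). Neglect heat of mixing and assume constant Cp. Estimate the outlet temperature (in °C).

No heat crosses the boundary, so H_out = H_in.
Σ ṁᵢCp,ᵢTᵢ = 666×2.34×-13.9 + 1700×2.34×-7.67 + 1930×2.34×-38.5 = -226050
Σ ṁᵢCp,ᵢ = 666×2.34 + 1700×2.34 + 1930×2.34 = 10053
T_out = -226050 / 10053 = -22.486 °C

T_out = -22.5 °C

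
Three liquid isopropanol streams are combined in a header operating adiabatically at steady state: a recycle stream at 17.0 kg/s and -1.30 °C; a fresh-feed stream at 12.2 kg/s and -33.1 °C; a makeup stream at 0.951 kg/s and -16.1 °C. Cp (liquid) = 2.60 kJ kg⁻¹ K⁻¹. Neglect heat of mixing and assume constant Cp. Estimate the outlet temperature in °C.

T_out = -14.6 °C

No heat crosses the boundary, so H_out = H_in.
T_out = Σ ṁᵢCp,ᵢTᵢ / Σ ṁᵢCp,ᵢ
      = -1147.2 / 78.393 = -14.634 °C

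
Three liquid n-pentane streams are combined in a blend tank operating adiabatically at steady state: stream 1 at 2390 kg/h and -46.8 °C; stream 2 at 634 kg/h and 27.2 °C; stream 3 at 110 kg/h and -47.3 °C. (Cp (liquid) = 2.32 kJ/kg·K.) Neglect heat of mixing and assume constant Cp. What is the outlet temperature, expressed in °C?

Energy balance with Q = 0: Σ ṁᵢCp,ᵢ(T_out − Tᵢ) = 0
Σ ṁᵢCp,ᵢTᵢ = 2390×2.32×-46.8 + 634×2.32×27.2 + 110×2.32×-47.3 = -231560
Σ ṁᵢCp,ᵢ = 2390×2.32 + 634×2.32 + 110×2.32 = 7270.9
T_out = -231560 / 7270.9 = -31.848 °C

T_out = -31.8 °C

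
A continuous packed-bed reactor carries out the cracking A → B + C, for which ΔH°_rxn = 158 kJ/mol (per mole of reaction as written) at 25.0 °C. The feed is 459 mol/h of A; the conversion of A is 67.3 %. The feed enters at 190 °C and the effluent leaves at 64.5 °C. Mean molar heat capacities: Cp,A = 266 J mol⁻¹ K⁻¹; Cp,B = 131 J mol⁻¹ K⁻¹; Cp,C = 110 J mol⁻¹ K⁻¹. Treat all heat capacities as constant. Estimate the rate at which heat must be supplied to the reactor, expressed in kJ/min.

Extent of reaction ξ = 0.673 × 459 = 308.91 mol/h
Reaction term: ξ·ΔH°_rxn = 308.91 × 158 = 48807 kJ/h
Sensible, feed 190→25 °C: -20146 kJ/h
Outlet flows (mol/h): A 150.09, B 308.91, C 308.91
Sensible, products 25→64.5 °C: 4517.7 kJ/h
Q = ΔH = 33179 kJ/h = 9.2165 kW
Heat supplied = 552.99 kJ/min

Q_in = 553 kJ/min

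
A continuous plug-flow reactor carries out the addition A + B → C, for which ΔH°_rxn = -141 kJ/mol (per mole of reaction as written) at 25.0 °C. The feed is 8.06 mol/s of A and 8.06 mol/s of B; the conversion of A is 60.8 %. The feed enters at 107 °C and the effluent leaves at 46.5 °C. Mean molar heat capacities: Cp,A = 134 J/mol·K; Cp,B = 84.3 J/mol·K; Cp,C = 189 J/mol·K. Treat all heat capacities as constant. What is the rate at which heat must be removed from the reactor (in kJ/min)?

Q_out = 48000 kJ/min

Extent of reaction ξ = 0.608 × 8.06 = 4.9005 mol/s
Reaction term: ξ·ΔH°_rxn = 4.9005 × -141 = -690.97 kJ/s
Sensible, feed 107→25 °C: -144.28 kJ/s
Outlet flows (mol/s): A 3.1595, B 3.1595, C 4.9005
Sensible, products 25→46.5 °C: 34.742 kJ/s
Q = ΔH = -800.5 kJ/s = -800.5 kW
Heat removed = 48030 kJ/min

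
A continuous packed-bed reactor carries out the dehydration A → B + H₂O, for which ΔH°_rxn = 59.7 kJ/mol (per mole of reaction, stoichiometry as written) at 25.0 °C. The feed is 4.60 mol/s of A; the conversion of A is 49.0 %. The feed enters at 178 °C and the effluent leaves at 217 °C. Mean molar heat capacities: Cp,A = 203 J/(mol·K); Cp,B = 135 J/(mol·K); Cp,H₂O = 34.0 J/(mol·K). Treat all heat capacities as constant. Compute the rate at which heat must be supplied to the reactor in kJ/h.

Extent of reaction ξ = 0.490 × 4.60 = 2.254 mol/s
Reaction term: ξ·ΔH°_rxn = 2.254 × 59.7 = 134.56 kJ/s
Sensible, feed 178→25 °C: -142.87 kJ/s
Outlet flows (mol/s): A 2.346, B 2.254, H₂O 2.254
Sensible, products 25→217 °C: 164.58 kJ/s
Q = ΔH = 156.27 kJ/s = 156.27 kW
Heat supplied = 562560 kJ/h

Q_in = 563000 kJ/h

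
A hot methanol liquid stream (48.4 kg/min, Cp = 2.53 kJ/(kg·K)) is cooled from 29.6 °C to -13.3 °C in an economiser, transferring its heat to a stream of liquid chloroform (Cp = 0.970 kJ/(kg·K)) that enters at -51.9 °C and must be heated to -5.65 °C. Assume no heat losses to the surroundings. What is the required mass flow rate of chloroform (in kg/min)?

Heat released by hot stream: Q = 48.4 × 2.53 × (29.6 − -13.3) = 5253.2 kJ/min
Energy balance on cold side (adiabatic exchanger): Q = ṁ_c·Cp_c·(T_c,out − T_c,in)
ṁ_c = 5253.2 / [0.970 × (-5.65 − -51.9)] = 117.1 kg/min

ṁ_c = 117 kg/min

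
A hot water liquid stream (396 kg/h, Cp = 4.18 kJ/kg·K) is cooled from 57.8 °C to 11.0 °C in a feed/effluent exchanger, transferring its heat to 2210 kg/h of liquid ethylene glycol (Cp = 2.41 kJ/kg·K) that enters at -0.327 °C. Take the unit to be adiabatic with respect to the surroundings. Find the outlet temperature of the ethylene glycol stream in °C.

Heat released by hot stream: Q = 396 × 4.18 × (57.8 − 11.0) = 77467 kJ/h
Energy balance on cold side (adiabatic exchanger): Q = ṁ_c·Cp_c·(T_c,out − T_c,in)
T_c,out = -0.327 + 77467/(2210 × 2.41) = 14.218 °C

T_c,out = 14.2 °C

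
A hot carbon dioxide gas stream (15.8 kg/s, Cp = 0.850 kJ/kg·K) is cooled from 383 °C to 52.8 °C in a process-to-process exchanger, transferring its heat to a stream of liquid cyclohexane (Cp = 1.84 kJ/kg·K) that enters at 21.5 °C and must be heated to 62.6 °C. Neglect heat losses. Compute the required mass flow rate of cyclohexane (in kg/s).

Heat released by hot stream: Q = 15.8 × 0.850 × (383 − 52.8) = 4434.6 kJ/s
Energy balance on cold side (adiabatic exchanger): Q = ṁ_c·Cp_c·(T_c,out − T_c,in)
ṁ_c = 4434.6 / [1.84 × (62.6 − 21.5)] = 58.64 kg/s

ṁ_c = 58.6 kg/s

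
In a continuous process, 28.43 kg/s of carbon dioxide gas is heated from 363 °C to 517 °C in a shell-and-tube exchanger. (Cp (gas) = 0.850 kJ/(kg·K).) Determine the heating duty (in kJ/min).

Q = ṁ·Cp·ΔT = 28.43 × 0.850 × (517 − 363) = 3721.5 kJ/s
Heating duty = 223290 kJ/min

Q = 223000 kJ/min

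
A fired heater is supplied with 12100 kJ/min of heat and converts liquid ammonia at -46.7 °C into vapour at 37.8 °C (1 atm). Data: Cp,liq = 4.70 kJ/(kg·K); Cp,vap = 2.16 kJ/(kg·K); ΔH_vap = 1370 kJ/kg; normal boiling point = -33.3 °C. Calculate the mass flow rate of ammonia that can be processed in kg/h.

ṁ = 458 kg/h

Δh = 4.70×(-33.3−-46.7) + 1370 + 2.16×(37.8−-33.3) = 1586.6 kJ/kg
Q = 12100 kJ/min = 201.67 kJ/s = 726000 kJ/h
ṁ = Q/Δh = 726000 / 1586.6 = 457.59 kg/h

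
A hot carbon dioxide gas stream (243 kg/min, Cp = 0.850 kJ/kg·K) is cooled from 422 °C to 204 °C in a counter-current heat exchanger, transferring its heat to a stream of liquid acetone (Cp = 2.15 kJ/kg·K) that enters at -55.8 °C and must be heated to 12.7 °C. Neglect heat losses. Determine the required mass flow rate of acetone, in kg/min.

Heat released by hot stream: Q = 243 × 0.850 × (422 − 204) = 45028 kJ/min
Energy balance on cold side (adiabatic exchanger): Q = ṁ_c·Cp_c·(T_c,out − T_c,in)
ṁ_c = 45028 / [2.15 × (12.7 − -55.8)] = 305.74 kg/min

ṁ_c = 306 kg/min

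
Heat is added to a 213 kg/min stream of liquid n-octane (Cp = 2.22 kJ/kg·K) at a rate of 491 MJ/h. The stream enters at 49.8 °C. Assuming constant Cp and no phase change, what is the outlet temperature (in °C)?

Q = 491 MJ/h = 8183.3 kJ/min
ΔT = Q/(ṁ·Cp) = 8183.3/(213×2.22) = 17.306 K
T_out = 49.8 + 17.306 = 67.106 °C

T_out = 67.1 °C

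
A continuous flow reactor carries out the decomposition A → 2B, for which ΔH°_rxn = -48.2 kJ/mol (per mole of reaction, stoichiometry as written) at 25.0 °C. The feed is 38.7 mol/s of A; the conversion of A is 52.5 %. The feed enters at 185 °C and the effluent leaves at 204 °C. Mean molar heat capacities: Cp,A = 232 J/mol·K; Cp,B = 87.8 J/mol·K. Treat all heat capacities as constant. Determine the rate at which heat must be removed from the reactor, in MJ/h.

Extent of reaction ξ = 0.525 × 38.7 = 20.318 mol/s
Reaction term: ξ·ΔH°_rxn = 20.318 × -48.2 = -979.3 kJ/s
Sensible, feed 185→25 °C: -1436.5 kJ/s
Outlet flows (mol/s): A 18.383, B 40.635
Sensible, products 25→204 °C: 1402 kJ/s
Q = ΔH = -1013.8 kJ/s = -1013.8 kW
Heat removed = 3649.8 MJ/h

Q_out = 3650 MJ/h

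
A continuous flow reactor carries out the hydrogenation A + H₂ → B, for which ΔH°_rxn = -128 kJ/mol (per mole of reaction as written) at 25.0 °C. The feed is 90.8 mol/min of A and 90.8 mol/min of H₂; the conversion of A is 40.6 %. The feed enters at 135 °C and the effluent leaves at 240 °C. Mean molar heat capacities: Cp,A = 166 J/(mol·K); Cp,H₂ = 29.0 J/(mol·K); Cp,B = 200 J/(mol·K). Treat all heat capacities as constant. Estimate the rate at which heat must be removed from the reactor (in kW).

Extent of reaction ξ = 0.406 × 90.8 = 36.865 mol/min
Reaction term: ξ·ΔH°_rxn = 36.865 × -128 = -4718.7 kJ/min
Sensible, feed 135→25 °C: -1947.7 kJ/min
Outlet flows (mol/min): A 53.935, H₂ 53.935, B 36.865
Sensible, products 25→240 °C: 3846.4 kJ/min
Q = ΔH = -2819.9 kJ/min = -46.999 kW
Heat removed = 46.999 kW

Q_out = 47.0 kW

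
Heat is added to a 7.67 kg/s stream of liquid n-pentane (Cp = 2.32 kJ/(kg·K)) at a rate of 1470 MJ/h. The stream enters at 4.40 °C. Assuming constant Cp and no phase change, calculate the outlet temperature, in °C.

T_out = 27.3 °C

Q = 1470 MJ/h = 408.33 kJ/s
ΔT = Q/(ṁ·Cp) = 408.33/(7.67×2.32) = 22.947 K
T_out = 4.40 + 22.947 = 27.347 °C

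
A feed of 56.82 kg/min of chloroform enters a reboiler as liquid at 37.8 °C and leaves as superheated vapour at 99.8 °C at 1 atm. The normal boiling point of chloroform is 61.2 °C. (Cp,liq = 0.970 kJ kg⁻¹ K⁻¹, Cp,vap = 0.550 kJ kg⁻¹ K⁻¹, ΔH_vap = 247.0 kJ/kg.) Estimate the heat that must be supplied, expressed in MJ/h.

liquid 37.8→61.2 °C: 22.698 kJ/kg
vaporisation at 61.2 °C: 247 kJ/kg
vapour 61.2→99.8 °C: 21.23 kJ/kg
Δh = 22.698 + 247 + 21.23 = 290.93 kJ/kg
Q = ṁ·Δh = 56.82 kg/min × 290.93 kJ/kg = 16531 kJ/min
|Q| = 275.51 kW = 991.83 MJ/h

Q = 992 MJ/h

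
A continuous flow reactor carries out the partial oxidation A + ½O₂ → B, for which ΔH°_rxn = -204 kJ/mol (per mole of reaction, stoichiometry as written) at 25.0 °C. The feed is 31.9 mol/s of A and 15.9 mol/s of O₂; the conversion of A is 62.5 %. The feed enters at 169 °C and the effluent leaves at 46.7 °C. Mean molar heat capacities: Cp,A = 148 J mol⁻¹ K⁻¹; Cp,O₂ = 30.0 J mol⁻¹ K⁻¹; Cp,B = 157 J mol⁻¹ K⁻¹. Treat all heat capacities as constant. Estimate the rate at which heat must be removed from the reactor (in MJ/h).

Extent of reaction ξ = 0.625 × 31.9 = 19.938 mol/s
Reaction term: ξ·ΔH°_rxn = 19.938 × -204 = -4067.2 kJ/s
Sensible, feed 169→25 °C: -748.54 kJ/s
Outlet flows (mol/s): A 11.962, O₂ 5.9313, B 19.938
Sensible, products 25→46.7 °C: 110.21 kJ/s
Q = ΔH = -4705.6 kJ/s = -4705.6 kW
Heat removed = 16940 MJ/h

Q_out = 16900 MJ/h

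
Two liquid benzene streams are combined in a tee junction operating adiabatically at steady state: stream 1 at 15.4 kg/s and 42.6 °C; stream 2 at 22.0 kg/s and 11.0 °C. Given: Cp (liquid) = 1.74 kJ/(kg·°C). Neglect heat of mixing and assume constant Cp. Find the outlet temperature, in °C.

No heat crosses the boundary, so H_out = H_in.
T_out = Σ ṁᵢCp,ᵢTᵢ / Σ ṁᵢCp,ᵢ
      = 1562.6 / 65.076 = 24.012 °C

T_out = 24.0 °C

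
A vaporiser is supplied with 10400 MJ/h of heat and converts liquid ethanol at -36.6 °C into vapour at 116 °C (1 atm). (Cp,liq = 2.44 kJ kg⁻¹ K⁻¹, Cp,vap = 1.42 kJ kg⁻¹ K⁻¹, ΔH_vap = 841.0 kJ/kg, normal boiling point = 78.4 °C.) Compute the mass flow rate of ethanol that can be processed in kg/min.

Δh = 2.44×(78.4−-36.6) + 841.0 + 1.42×(116−78.4) = 1175 kJ/kg
Q = 10400 MJ/h = 2888.9 kJ/s = 173330 kJ/min
ṁ = Q/Δh = 173330 / 1175 = 147.52 kg/min

ṁ = 148 kg/min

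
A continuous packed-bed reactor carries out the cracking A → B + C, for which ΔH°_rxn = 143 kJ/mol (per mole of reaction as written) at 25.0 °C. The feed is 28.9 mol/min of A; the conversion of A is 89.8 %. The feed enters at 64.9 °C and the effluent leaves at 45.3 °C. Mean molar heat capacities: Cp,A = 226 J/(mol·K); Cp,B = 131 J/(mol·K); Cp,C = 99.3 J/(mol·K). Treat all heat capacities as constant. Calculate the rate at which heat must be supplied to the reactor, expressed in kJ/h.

Q_in = 215000 kJ/h

Extent of reaction ξ = 0.898 × 28.9 = 25.952 mol/min
Reaction term: ξ·ΔH°_rxn = 25.952 × 143 = 3711.2 kJ/min
Sensible, feed 64.9→25 °C: -260.6 kJ/min
Outlet flows (mol/min): A 2.9478, B 25.952, C 25.952
Sensible, products 25→45.3 °C: 134.85 kJ/min
Q = ΔH = 3585.4 kJ/min = 59.757 kW
Heat supplied = 215120 kJ/h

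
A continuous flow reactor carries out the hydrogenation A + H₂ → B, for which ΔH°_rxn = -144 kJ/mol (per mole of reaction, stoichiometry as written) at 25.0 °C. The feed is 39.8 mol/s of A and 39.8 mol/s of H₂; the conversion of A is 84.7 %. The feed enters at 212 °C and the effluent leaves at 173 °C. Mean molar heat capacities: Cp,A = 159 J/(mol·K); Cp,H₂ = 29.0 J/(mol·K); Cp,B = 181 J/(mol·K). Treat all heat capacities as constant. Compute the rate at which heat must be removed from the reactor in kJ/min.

Q_out = 311000 kJ/min

Extent of reaction ξ = 0.847 × 39.8 = 33.711 mol/s
Reaction term: ξ·ΔH°_rxn = 33.711 × -144 = -4854.3 kJ/s
Sensible, feed 212→25 °C: -1399.2 kJ/s
Outlet flows (mol/s): A 6.0894, H₂ 6.0894, B 33.711
Sensible, products 25→173 °C: 1072.5 kJ/s
Q = ΔH = -5181.1 kJ/s = -5181.1 kW
Heat removed = 310860 kJ/min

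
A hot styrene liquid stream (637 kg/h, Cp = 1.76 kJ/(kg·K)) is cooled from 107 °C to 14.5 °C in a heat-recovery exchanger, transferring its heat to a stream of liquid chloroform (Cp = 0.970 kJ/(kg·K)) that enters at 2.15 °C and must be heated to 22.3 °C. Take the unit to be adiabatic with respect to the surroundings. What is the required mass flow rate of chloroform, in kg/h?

Heat released by hot stream: Q = 637 × 1.76 × (107 − 14.5) = 103700 kJ/h
Energy balance on cold side (adiabatic exchanger): Q = ṁ_c·Cp_c·(T_c,out − T_c,in)
ṁ_c = 103700 / [0.970 × (22.3 − 2.15)] = 5305.8 kg/h

ṁ_c = 5310 kg/h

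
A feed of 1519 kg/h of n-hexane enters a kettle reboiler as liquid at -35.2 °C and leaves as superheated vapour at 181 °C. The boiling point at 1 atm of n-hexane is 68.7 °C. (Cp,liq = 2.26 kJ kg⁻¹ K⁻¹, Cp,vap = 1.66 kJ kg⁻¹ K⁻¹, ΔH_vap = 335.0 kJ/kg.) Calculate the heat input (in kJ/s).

Q = 319 kJ/s

liquid -35.2→68.7 °C: 234.81 kJ/kg
vaporisation at 68.7 °C: 335 kJ/kg
vapour 68.7→181 °C: 186.42 kJ/kg
Δh = 234.81 + 335 + 186.42 = 756.23 kJ/kg
Q = ṁ·Δh = 1519 kg/h × 756.23 kJ/kg = 1.1487e+06 kJ/h
|Q| = 319.09 kW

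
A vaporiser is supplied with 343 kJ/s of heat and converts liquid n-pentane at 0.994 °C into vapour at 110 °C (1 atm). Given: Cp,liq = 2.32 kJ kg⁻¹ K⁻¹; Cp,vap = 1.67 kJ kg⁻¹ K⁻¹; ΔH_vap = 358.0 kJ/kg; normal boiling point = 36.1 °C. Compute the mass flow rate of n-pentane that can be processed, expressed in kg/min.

Δh = 2.32×(36.1−0.994) + 358.0 + 1.67×(110−36.1) = 562.86 kJ/kg
Q = 343 kJ/s = 343 kJ/s = 20580 kJ/min
ṁ = Q/Δh = 20580 / 562.86 = 36.563 kg/min

ṁ = 36.6 kg/min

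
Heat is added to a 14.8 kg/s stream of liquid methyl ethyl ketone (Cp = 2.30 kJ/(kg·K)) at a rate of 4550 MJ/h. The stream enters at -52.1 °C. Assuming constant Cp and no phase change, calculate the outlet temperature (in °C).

T_out = -15.0 °C

Q = 4550 MJ/h = 1263.9 kJ/s
ΔT = Q/(ṁ·Cp) = 1263.9/(14.8×2.30) = 37.13 K
T_out = -52.1 + 37.13 = -14.97 °C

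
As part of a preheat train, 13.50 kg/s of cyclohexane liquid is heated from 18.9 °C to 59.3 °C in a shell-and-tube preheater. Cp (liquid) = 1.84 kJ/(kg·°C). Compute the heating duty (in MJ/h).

Q = ṁ·Cp·ΔT = 13.50 × 1.84 × (59.3 − 18.9) = 1003.5 kJ/s
Heating duty = 3612.7 MJ/h

Q = 3610 MJ/h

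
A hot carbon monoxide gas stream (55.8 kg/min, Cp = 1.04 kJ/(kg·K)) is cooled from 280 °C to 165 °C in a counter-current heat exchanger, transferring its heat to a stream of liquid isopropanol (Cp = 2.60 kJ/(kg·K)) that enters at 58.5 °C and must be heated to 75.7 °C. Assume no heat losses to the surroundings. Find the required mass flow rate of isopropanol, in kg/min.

ṁ_c = 149 kg/min

Heat released by hot stream: Q = 55.8 × 1.04 × (280 − 165) = 6673.7 kJ/min
Energy balance on cold side (adiabatic exchanger): Q = ṁ_c·Cp_c·(T_c,out − T_c,in)
ṁ_c = 6673.7 / [2.60 × (75.7 − 58.5)] = 149.23 kg/min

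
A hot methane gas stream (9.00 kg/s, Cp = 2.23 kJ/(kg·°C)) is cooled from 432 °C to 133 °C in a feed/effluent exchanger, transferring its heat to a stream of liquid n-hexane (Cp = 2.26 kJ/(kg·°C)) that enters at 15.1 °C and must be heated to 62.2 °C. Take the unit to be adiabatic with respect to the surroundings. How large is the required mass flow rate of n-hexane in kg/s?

ṁ_c = 56.4 kg/s

Heat released by hot stream: Q = 9.00 × 2.23 × (432 − 133) = 6000.9 kJ/s
Energy balance on cold side (adiabatic exchanger): Q = ṁ_c·Cp_c·(T_c,out − T_c,in)
ṁ_c = 6000.9 / [2.26 × (62.2 − 15.1)] = 56.375 kg/s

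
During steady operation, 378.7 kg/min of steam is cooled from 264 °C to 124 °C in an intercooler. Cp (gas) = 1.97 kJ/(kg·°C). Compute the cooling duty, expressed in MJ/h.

Q_c = 6270 MJ/h

Q = ṁ·Cp·ΔT = 378.7 × 1.97 × (124 − 264) = -104450 kJ/min
Converting: 104450 / 60 s = 1740.8 kW
Cooling duty = 6266.7 MJ/h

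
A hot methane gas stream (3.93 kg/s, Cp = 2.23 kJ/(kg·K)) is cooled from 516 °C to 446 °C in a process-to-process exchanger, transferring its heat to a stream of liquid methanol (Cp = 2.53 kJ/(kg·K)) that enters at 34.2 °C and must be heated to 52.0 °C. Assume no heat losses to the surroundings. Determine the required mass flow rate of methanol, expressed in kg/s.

ṁ_c = 13.6 kg/s

Heat released by hot stream: Q = 3.93 × 2.23 × (516 − 446) = 613.47 kJ/s
Energy balance on cold side (adiabatic exchanger): Q = ṁ_c·Cp_c·(T_c,out − T_c,in)
ṁ_c = 613.47 / [2.53 × (52.0 − 34.2)] = 13.622 kg/s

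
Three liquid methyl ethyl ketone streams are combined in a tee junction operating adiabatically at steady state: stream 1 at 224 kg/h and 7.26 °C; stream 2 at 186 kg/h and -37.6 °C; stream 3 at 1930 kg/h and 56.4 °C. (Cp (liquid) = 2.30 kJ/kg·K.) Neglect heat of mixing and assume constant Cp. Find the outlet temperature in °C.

T_out = 44.2 °C

Energy balance with Q = 0: Σ ṁᵢCp,ᵢ(T_out − Tᵢ) = 0
Σ ṁᵢCp,ᵢTᵢ = 224×2.30×7.26 + 186×2.30×-37.6 + 1930×2.30×56.4 = 238010
Σ ṁᵢCp,ᵢ = 224×2.30 + 186×2.30 + 1930×2.30 = 5382
T_out = 238010 / 5382 = 44.224 °C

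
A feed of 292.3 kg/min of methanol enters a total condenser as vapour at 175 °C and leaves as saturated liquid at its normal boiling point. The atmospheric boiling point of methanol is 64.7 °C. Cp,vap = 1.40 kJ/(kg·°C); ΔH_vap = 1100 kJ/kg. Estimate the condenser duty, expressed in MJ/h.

Q_c = 22000 MJ/h

vapour 175→64.7 °C: -154.42 kJ/kg
condensation at 64.7 °C: -1100 kJ/kg
Δh = -154.42 + -1100 = -1254.4 kJ/kg
Q = ṁ·Δh = 292.3 kg/min × -1254.4 kJ/kg = -366670 kJ/min
|Q| = 6111.1 kW = 22000 MJ/h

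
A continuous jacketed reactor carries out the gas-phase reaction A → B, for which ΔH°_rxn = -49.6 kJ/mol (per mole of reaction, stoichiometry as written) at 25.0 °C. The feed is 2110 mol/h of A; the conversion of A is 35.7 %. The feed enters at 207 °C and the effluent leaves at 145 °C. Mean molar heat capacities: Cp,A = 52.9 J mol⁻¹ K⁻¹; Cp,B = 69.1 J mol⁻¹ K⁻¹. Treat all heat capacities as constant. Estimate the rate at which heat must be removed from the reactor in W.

Extent of reaction ξ = 0.357 × 2110 = 753.27 mol/h
Reaction term: ξ·ΔH°_rxn = 753.27 × -49.6 = -37362 kJ/h
Sensible, feed 207→25 °C: -20315 kJ/h
Outlet flows (mol/h): A 1356.7, B 753.27
Sensible, products 25→145 °C: 14859 kJ/h
Q = ΔH = -42818 kJ/h = -11.894 kW
Heat removed = 11894 W

Q_out = 11900 W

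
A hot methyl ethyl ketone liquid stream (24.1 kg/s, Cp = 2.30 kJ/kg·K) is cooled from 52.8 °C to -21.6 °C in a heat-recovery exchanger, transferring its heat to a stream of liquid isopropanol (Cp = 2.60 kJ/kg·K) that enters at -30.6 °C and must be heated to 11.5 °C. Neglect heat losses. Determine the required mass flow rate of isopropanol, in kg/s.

ṁ_c = 37.7 kg/s

Heat released by hot stream: Q = 24.1 × 2.30 × (52.8 − -21.6) = 4124 kJ/s
Energy balance on cold side (adiabatic exchanger): Q = ṁ_c·Cp_c·(T_c,out − T_c,in)
ṁ_c = 4124 / [2.60 × (11.5 − -30.6)] = 37.676 kg/s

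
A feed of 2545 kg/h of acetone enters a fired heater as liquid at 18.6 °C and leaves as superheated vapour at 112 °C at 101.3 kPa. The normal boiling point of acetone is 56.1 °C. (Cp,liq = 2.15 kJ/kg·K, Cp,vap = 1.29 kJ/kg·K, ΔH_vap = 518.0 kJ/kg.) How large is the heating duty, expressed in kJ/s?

Q = 474 kJ/s

liquid 18.6→56.1 °C: 80.625 kJ/kg
vaporisation at 56.1 °C: 518 kJ/kg
vapour 56.1→112 °C: 72.111 kJ/kg
Δh = 80.625 + 518 + 72.111 = 670.74 kJ/kg
Q = ṁ·Δh = 2545 kg/h × 670.74 kJ/kg = 1.707e+06 kJ/h
|Q| = 474.17 kW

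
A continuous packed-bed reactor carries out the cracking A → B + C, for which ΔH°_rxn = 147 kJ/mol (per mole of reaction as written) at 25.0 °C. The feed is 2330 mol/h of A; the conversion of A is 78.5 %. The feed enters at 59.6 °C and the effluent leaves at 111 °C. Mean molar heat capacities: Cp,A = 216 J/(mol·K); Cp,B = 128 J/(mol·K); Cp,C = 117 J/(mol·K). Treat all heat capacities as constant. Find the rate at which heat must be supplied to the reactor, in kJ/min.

Q_in = 4990 kJ/min

Extent of reaction ξ = 0.785 × 2330 = 1829.1 mol/h
Reaction term: ξ·ΔH°_rxn = 1829.1 × 147 = 268870 kJ/h
Sensible, feed 59.6→25 °C: -17413 kJ/h
Outlet flows (mol/h): A 500.95, B 1829.1, C 1829.1
Sensible, products 25→111 °C: 47844 kJ/h
Q = ΔH = 299300 kJ/h = 83.139 kW
Heat supplied = 4988.3 kJ/min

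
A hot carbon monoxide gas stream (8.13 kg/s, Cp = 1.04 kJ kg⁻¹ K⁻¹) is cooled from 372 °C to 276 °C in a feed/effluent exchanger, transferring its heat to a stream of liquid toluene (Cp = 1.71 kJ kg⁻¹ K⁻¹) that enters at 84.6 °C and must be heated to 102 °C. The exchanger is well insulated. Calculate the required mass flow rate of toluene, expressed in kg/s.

ṁ_c = 27.3 kg/s

Heat released by hot stream: Q = 8.13 × 1.04 × (372 − 276) = 811.7 kJ/s
Energy balance on cold side (adiabatic exchanger): Q = ṁ_c·Cp_c·(T_c,out − T_c,in)
ṁ_c = 811.7 / [1.71 × (102 − 84.6)] = 27.28 kg/s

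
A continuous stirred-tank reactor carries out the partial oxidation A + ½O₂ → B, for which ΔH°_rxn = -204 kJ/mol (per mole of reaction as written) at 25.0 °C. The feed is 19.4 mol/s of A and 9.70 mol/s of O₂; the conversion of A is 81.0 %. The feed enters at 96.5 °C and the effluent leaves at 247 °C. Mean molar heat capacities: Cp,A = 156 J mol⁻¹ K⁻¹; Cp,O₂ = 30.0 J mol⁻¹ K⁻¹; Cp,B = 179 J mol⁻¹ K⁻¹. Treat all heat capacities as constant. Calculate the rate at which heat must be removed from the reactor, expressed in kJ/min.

Q_out = 161000 kJ/min

Extent of reaction ξ = 0.810 × 19.4 = 15.714 mol/s
Reaction term: ξ·ΔH°_rxn = 15.714 × -204 = -3205.7 kJ/s
Sensible, feed 96.5→25 °C: -237.19 kJ/s
Outlet flows (mol/s): A 3.686, O₂ 1.843, B 15.714
Sensible, products 25→247 °C: 764.37 kJ/s
Q = ΔH = -2678.5 kJ/s = -2678.5 kW
Heat removed = 160710 kJ/min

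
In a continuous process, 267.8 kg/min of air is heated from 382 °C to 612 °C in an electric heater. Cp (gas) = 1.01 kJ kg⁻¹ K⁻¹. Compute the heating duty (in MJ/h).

Q = 3730 MJ/h

Q = ṁ·Cp·ΔT = 267.8 × 1.01 × (612 − 382) = 62210 kJ/min
Converting: 62210 / 60 s = 1036.8 kW
Heating duty = 3732.6 MJ/h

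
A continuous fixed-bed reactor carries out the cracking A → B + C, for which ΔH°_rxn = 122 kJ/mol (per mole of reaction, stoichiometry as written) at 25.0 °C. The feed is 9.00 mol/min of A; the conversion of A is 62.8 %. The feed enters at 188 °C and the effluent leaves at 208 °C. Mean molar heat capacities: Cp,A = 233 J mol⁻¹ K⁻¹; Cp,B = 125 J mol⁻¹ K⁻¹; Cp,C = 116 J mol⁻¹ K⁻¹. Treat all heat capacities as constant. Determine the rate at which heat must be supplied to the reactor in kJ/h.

Q_in = 44400 kJ/h

Extent of reaction ξ = 0.628 × 9.00 = 5.652 mol/min
Reaction term: ξ·ΔH°_rxn = 5.652 × 122 = 689.54 kJ/min
Sensible, feed 188→25 °C: -341.81 kJ/min
Outlet flows (mol/min): A 3.348, B 5.652, C 5.652
Sensible, products 25→208 °C: 392.03 kJ/min
Q = ΔH = 739.76 kJ/min = 12.329 kW
Heat supplied = 44386 kJ/h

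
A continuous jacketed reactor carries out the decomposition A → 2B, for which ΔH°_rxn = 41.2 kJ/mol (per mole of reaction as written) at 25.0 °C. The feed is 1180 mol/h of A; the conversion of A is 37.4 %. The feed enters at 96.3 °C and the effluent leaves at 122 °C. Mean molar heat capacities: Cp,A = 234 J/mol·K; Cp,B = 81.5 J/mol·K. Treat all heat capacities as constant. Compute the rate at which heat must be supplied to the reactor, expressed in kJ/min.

Extent of reaction ξ = 0.374 × 1180 = 441.32 mol/h
Reaction term: ξ·ΔH°_rxn = 441.32 × 41.2 = 18182 kJ/h
Sensible, feed 96.3→25 °C: -19687 kJ/h
Outlet flows (mol/h): A 738.68, B 882.64
Sensible, products 25→122 °C: 23744 kJ/h
Q = ΔH = 22239 kJ/h = 6.1776 kW
Heat supplied = 370.65 kJ/min

Q_in = 371 kJ/min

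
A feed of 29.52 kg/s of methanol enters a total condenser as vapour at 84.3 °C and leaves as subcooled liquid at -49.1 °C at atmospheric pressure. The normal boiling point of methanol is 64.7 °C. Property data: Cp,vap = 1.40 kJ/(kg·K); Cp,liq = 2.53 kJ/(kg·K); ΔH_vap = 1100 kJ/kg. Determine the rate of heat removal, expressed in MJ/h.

vapour 84.3→64.7 °C: -27.44 kJ/kg
condensation at 64.7 °C: -1100 kJ/kg
liquid 64.7→-49.1 °C: -287.91 kJ/kg
Δh = -27.44 + -1100 + -287.91 = -1415.4 kJ/kg
Q = ṁ·Δh = 29.52 kg/s × -1415.4 kJ/kg = -41781 kJ/s
|Q| = 41781 kW = 150410 MJ/h

Q_c = 150000 MJ/h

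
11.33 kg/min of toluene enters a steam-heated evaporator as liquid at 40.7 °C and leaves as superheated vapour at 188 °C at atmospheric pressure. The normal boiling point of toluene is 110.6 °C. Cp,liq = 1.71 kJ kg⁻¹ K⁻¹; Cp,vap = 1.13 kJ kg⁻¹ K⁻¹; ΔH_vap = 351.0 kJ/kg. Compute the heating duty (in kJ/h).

liquid 40.7→110.6 °C: 119.53 kJ/kg
vaporisation at 110.6 °C: 351 kJ/kg
vapour 110.6→188 °C: 87.462 kJ/kg
Δh = 119.53 + 351 + 87.462 = 557.99 kJ/kg
Q = ṁ·Δh = 11.33 kg/min × 557.99 kJ/kg = 6322 kJ/min
|Q| = 105.37 kW = 379320 kJ/h

Q = 379000 kJ/h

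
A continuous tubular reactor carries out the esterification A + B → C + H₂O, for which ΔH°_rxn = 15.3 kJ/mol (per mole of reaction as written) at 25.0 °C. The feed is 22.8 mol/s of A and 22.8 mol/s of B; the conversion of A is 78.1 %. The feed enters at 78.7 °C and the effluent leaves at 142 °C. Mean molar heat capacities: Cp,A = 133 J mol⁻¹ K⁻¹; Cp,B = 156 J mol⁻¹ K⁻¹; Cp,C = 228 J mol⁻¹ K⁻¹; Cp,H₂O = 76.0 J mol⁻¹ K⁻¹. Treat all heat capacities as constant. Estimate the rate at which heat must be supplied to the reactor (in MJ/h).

Extent of reaction ξ = 0.781 × 22.8 = 17.807 mol/s
Reaction term: ξ·ΔH°_rxn = 17.807 × 15.3 = 272.44 kJ/s
Sensible, feed 78.7→25 °C: -353.84 kJ/s
Outlet flows (mol/s): A 4.9932, B 4.9932, C 17.807, H₂O 17.807
Sensible, products 25→142 °C: 802.19 kJ/s
Q = ΔH = 720.79 kJ/s = 720.79 kW
Heat supplied = 2594.8 MJ/h

Q_in = 2590 MJ/h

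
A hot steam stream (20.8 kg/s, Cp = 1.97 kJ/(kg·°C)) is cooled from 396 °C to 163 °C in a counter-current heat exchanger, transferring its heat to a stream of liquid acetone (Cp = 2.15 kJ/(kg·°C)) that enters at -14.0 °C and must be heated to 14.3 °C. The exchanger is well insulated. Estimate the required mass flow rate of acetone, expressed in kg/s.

Heat released by hot stream: Q = 20.8 × 1.97 × (396 − 163) = 9547.4 kJ/s
Energy balance on cold side (adiabatic exchanger): Q = ṁ_c·Cp_c·(T_c,out − T_c,in)
ṁ_c = 9547.4 / [2.15 × (14.3 − -14.0)] = 156.91 kg/s

ṁ_c = 157 kg/s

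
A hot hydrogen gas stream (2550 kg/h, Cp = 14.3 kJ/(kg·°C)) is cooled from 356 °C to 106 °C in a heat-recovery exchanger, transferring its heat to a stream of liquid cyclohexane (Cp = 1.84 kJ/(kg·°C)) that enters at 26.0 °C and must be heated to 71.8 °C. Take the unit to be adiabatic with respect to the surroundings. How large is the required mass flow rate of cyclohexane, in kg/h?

Heat released by hot stream: Q = 2550 × 14.3 × (356 − 106) = 9.1162e+06 kJ/h
Energy balance on cold side (adiabatic exchanger): Q = ṁ_c·Cp_c·(T_c,out − T_c,in)
ṁ_c = 9.1162e+06 / [1.84 × (71.8 − 26.0)] = 108180 kg/h

ṁ_c = 108000 kg/h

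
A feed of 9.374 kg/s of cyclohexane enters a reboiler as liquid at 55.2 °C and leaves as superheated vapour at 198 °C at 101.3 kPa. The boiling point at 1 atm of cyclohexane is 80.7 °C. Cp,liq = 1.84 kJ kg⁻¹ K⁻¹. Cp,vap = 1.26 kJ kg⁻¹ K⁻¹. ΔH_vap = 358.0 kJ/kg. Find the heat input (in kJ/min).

liquid 55.2→80.7 °C: 46.92 kJ/kg
vaporisation at 80.7 °C: 358 kJ/kg
vapour 80.7→198 °C: 147.8 kJ/kg
Δh = 46.92 + 358 + 147.8 = 552.72 kJ/kg
Q = ṁ·Δh = 9.374 kg/s × 552.72 kJ/kg = 5181.2 kJ/s
|Q| = 5181.2 kW = 310870 kJ/min

Q = 311000 kJ/min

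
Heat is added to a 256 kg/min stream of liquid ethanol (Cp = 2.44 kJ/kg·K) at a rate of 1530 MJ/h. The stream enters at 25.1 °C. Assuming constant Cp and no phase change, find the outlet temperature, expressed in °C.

Q = 1530 MJ/h = 25500 kJ/min
ΔT = Q/(ṁ·Cp) = 25500/(256×2.44) = 40.824 K
T_out = 25.1 + 40.824 = 65.924 °C

T_out = 65.9 °C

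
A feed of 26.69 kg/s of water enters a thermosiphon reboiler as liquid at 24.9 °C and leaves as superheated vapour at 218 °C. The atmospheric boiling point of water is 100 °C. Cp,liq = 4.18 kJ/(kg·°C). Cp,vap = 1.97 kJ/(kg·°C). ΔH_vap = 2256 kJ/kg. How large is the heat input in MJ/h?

Q = 269000 MJ/h

liquid 24.9→100 °C: 313.92 kJ/kg
vaporisation at 100 °C: 2256 kJ/kg
vapour 100→218 °C: 232.46 kJ/kg
Δh = 313.92 + 2256 + 232.46 = 2802.4 kJ/kg
Q = ṁ·Δh = 26.69 kg/s × 2802.4 kJ/kg = 74795 kJ/s
|Q| = 74795 kW = 269260 MJ/h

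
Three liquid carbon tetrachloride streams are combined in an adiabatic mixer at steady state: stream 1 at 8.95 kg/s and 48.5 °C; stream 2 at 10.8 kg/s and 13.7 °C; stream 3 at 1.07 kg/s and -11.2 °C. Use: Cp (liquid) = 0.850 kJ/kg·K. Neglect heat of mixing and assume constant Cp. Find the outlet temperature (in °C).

T_out = 27.4 °C

Energy balance with Q = 0: Σ ṁᵢCp,ᵢ(T_out − Tᵢ) = 0
Σ ṁᵢCp,ᵢTᵢ = 8.95×0.850×48.5 + 10.8×0.850×13.7 + 1.07×0.850×-11.2 = 484.54
Σ ṁᵢCp,ᵢ = 8.95×0.850 + 10.8×0.850 + 1.07×0.850 = 17.697
T_out = 484.54 / 17.697 = 27.38 °C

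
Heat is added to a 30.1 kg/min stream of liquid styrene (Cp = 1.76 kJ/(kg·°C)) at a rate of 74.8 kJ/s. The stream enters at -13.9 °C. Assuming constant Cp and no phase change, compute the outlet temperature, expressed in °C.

Q = 74.8 kJ/s = 4488 kJ/min
ΔT = Q/(ṁ·Cp) = 4488/(30.1×1.76) = 84.718 K
T_out = -13.9 + 84.718 = 70.818 °C

T_out = 70.8 °C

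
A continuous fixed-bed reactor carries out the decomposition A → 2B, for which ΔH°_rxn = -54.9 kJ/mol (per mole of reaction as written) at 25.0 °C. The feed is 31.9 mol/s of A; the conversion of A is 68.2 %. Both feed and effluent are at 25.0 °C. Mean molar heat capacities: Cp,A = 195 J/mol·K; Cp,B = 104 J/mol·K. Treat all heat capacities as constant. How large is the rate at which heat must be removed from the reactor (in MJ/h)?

Extent of reaction ξ = 0.682 × 31.9 = 21.756 mol/s
Reaction term: ξ·ΔH°_rxn = 21.756 × -54.9 = -1194.4 kJ/s
Q = ΔH = -1194.4 kJ/s = -1194.4 kW
Heat removed = 4299.8 MJ/h

Q_out = 4300 MJ/h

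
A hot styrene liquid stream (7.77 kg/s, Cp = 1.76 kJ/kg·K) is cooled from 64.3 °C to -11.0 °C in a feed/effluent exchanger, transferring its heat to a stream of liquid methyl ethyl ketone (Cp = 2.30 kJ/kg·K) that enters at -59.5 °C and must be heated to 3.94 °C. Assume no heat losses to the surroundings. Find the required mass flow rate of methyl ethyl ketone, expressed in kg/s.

Heat released by hot stream: Q = 7.77 × 1.76 × (64.3 − -11.0) = 1029.7 kJ/s
Energy balance on cold side (adiabatic exchanger): Q = ṁ_c·Cp_c·(T_c,out − T_c,in)
ṁ_c = 1029.7 / [2.30 × (3.94 − -59.5)] = 7.0573 kg/s

ṁ_c = 7.06 kg/s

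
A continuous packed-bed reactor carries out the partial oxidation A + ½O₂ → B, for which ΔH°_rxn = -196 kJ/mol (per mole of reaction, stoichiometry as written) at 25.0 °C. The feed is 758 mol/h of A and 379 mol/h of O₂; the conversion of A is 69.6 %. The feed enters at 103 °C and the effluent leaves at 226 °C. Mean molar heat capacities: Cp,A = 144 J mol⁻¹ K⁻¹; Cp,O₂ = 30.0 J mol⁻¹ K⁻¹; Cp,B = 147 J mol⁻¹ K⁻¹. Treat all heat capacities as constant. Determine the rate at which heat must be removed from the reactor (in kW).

Extent of reaction ξ = 0.696 × 758 = 527.57 mol/h
Reaction term: ξ·ΔH°_rxn = 527.57 × -196 = -103400 kJ/h
Sensible, feed 103→25 °C: -9400.7 kJ/h
Outlet flows (mol/h): A 230.43, O₂ 115.22, B 527.57
Sensible, products 25→226 °C: 22952 kJ/h
Q = ΔH = -89852 kJ/h = -24.959 kW
Heat removed = 24.959 kW

Q_out = 25.0 kW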